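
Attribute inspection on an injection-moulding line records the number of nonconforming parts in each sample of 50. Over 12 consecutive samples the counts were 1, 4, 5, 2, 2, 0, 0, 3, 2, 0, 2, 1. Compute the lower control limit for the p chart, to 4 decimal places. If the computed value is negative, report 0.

p̄ = Σdᵢ / (k·n) = 22 / (12 × 50) = 0.03667
LCL = p̄ − 3·√(p̄(1−p̄)/n) = 0.03667 − 3 × 0.02658 = -0.04307 → 0 (negative, so LCL = 0)

0.0000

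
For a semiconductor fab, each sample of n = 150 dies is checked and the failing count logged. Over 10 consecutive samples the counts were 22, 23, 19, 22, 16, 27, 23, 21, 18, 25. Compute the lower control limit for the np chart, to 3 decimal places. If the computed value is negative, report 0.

8.700

p̄ = Σdᵢ / (k·n) = 216 / (10 × 150) = 0.14400
LCL = np̄ − 3·√(np̄(1−p̄)) = 21.6000 − 3 × 4.3000 = 8.7001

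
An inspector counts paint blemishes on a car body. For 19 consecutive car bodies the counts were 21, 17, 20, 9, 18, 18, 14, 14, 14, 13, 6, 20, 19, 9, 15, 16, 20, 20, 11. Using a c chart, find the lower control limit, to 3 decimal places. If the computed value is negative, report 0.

3.673

c̄ = (21 + 17 + 20 + 9 + 18 + 18 + 14 + 14 + 14 + 13 + 6 + 20 + 19 + 9 + 15 + 16 + 20 + 20 + 11) / 19 = 294 / 19 = 15.4737
LCL = c̄ − 3√c̄ = 15.4737 − 3 × 3.9337 = 3.6727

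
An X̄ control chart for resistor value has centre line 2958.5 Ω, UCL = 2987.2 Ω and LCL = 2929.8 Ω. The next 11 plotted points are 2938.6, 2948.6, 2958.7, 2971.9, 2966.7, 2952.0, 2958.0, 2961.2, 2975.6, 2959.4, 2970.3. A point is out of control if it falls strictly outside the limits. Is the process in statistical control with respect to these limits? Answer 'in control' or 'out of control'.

in control

All 11 points lie within [2929.8, 2987.2].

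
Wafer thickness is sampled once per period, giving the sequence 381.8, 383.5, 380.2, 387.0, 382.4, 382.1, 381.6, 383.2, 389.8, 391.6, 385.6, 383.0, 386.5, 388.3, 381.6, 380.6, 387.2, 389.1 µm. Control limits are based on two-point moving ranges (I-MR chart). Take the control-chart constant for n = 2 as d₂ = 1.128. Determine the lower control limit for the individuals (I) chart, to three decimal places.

375.763

X̄ = (381.8 + 383.5 + 380.2 + 387.0 + 382.4 + 382.1 + 381.6 + 383.2 + 389.8 + 391.6 + 385.6 + 383.0 + 386.5 + 388.3 + 381.6 + 380.6 + 387.2 + 389.1) / 18 = 384.7278
Moving ranges: 1.7, 3.3, 6.8, 4.6, 0.3, 0.5, 1.6, 6.6, 1.8, 6.0, 2.6, 3.5, 1.8, 6.7, 1.0, 6.6, 1.9; M̄R̄ = 57.3000 / 17 = 3.3706
LCL = X̄ − 3·M̄R̄/d₂ = 384.7278 − 3 × 3.3706 / 1.128 = 375.7634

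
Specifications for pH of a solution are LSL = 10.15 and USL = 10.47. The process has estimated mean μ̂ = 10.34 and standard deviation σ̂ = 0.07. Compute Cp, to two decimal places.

Cp = (USL − LSL) / (6σ̂) = (10.47 − 10.15) / (6 × 0.07) = 0.3200 / 0.4200 = 0.7619

0.76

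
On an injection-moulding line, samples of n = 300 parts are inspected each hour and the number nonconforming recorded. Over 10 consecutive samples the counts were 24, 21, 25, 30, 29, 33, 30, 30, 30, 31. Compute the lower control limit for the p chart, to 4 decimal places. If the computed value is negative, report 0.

p̄ = Σdᵢ / (k·n) = 283 / (10 × 300) = 0.09433
LCL = p̄ − 3·√(p̄(1−p̄)/n) = 0.09433 − 3 × 0.01688 = 0.04371

0.0437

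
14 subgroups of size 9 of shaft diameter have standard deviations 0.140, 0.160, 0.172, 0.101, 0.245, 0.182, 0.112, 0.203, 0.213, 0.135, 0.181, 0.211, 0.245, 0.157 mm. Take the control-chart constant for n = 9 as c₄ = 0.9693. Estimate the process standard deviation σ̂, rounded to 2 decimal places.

0.18

s̄ = (0.140 + 0.160 + 0.172 + 0.101 + 0.245 + 0.182 + 0.112 + 0.203 + 0.213 + 0.135 + 0.181 + 0.211 + 0.245 + 0.157) / 14 = 0.1755
σ̂ = s̄ / c₄ = 0.1755 / 0.9693 = 0.1811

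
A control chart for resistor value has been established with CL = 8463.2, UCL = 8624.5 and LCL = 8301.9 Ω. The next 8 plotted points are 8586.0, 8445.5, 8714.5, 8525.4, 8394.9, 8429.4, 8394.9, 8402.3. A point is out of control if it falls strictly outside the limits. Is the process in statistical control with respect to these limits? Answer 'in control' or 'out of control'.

Compare each point to [8301.9, 8624.5]: sample 3 = 8714.5 > UCL.

out of control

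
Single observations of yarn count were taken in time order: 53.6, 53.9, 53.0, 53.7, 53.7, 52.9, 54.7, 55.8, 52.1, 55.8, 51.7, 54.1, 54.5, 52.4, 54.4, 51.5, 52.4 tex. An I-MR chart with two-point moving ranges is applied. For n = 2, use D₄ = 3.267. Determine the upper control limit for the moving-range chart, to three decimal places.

5.676

Moving ranges: 0.3, 0.9, 0.7, 0.0, 0.8, 1.8, 1.1, 3.7, 3.7, 4.1, 2.4, 0.4, 2.1, 2.0, 2.9, 0.9; M̄R̄ = 27.8000 / 16 = 1.7375
UCL_MR = D₄·M̄R̄ = 3.267 × 1.7375 = 5.6764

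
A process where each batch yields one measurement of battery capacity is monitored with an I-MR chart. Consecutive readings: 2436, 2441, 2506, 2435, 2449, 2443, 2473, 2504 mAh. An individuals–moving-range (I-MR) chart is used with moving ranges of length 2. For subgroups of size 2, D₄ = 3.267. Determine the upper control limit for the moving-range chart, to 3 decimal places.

103.611

Moving ranges: 5, 65, 71, 14, 6, 30, 31; M̄R̄ = 222.0000 / 7 = 31.7143
UCL_MR = D₄·M̄R̄ = 3.267 × 31.7143 = 103.6106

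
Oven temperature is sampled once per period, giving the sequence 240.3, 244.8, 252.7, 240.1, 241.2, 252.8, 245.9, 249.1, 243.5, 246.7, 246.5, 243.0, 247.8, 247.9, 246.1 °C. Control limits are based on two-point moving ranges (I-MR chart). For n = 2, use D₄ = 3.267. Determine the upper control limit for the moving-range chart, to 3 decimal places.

Moving ranges: 4.5, 7.9, 12.6, 1.1, 11.6, 6.9, 3.2, 5.6, 3.2, 0.2, 3.5, 4.8, 0.1, 1.8; M̄R̄ = 67.0000 / 14 = 4.7857
UCL_MR = D₄·M̄R̄ = 3.267 × 4.7857 = 15.6349

15.635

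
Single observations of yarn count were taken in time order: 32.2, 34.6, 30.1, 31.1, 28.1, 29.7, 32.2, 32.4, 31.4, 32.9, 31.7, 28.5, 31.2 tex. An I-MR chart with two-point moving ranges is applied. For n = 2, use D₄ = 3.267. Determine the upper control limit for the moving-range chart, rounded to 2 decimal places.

Moving ranges: 2.4, 4.5, 1.0, 3.0, 1.6, 2.5, 0.2, 1.0, 1.5, 1.2, 3.2, 2.7; M̄R̄ = 24.8000 / 12 = 2.0667
UCL_MR = D₄·M̄R̄ = 3.267 × 2.0667 = 6.7518

6.75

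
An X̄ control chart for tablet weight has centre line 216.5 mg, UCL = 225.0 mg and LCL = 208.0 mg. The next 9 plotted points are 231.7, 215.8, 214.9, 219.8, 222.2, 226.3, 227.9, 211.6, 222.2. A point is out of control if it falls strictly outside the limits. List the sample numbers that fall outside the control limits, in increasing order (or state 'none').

Compare each point to [208.0, 225.0]: sample 1 = 231.7 > UCL; sample 6 = 226.3 > UCL; sample 7 = 227.9 > UCL.

1, 6, 7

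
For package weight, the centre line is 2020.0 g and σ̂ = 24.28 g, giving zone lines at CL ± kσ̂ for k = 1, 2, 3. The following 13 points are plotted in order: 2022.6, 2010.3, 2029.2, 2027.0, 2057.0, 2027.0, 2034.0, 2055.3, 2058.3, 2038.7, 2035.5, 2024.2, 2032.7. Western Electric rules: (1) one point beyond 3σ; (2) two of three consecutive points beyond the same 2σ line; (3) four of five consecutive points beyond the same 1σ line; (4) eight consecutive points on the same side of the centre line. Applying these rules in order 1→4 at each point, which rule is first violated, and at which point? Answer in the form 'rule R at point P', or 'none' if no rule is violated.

rule 4 at point 10

Zone of each point (C = within 1σ̂, B = 1σ̂–2σ̂, A = 2σ̂–3σ̂, * = beyond 3σ̂; sign = side of CL): 1:+C, 2:-C, 3:+C, 4:+C, 5:+B, 6:+C, 7:+C, 8:+B, 9:+B, 10:+C, 11:+C, 12:+C, 13:+C
Rule 4 (eight consecutive points on the same side of the centre line) is satisfied at point 10.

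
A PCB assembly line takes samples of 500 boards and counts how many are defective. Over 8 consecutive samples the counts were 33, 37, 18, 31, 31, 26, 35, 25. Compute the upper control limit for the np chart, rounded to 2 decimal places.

p̄ = Σdᵢ / (k·n) = 236 / (8 × 500) = 0.05900
UCL = np̄ + 3·√(np̄(1−p̄)) = 29.5000 + 3 × √(29.5000×0.94100) = 29.5000 + 3 × 5.2687 = 45.3062

45.31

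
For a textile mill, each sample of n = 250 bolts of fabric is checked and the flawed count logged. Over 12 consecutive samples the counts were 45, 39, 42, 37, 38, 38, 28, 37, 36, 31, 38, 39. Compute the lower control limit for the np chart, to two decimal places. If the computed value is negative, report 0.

20.43

p̄ = Σdᵢ / (k·n) = 448 / (12 × 250) = 0.14933
LCL = np̄ − 3·√(np̄(1−p̄)) = 37.3333 − 3 × 5.6354 = 20.4270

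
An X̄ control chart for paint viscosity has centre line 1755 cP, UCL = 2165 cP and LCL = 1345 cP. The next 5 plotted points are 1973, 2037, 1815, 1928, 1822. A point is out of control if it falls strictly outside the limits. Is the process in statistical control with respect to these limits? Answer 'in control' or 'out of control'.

All 5 points lie within [1345, 2165].

in control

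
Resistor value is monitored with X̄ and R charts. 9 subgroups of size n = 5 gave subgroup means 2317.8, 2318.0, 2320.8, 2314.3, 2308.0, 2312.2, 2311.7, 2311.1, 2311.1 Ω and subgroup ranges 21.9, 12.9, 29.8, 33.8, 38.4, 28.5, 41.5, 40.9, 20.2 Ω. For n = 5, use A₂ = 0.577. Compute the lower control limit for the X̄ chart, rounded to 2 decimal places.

X̄̄ = (2317.8 + 2318.0 + 2320.8 + 2314.3 + 2308.0 + 2312.2 + 2311.7 + 2311.1 + 2311.1) / 9 = 20825.0000 / 9 = 2313.8889
R̄ = (21.9 + 12.9 + 29.8 + 33.8 + 38.4 + 28.5 + 41.5 + 40.9 + 20.2) / 9 = 267.9000 / 9 = 29.7667
LCL = X̄̄ − A₂·R̄ = 2313.8889 − 0.577 × 29.7667 = 2296.7135

2296.71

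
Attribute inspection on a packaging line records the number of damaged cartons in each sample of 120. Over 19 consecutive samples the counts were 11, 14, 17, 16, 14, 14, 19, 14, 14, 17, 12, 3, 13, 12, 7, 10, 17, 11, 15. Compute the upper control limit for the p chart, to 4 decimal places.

0.1952

p̄ = Σdᵢ / (k·n) = 250 / (19 × 120) = 0.10965
UCL = p̄ + 3·√(p̄(1−p̄)/n) = 0.10965 + 3 × √(0.10965×0.89035/120) = 0.10965 + 3 × 0.02852 = 0.19522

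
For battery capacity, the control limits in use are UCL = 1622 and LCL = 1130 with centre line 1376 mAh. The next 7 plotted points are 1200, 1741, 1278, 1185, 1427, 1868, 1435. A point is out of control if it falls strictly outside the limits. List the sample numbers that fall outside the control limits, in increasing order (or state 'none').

2, 6

Compare each point to [1130, 1622]: sample 2 = 1741 > UCL; sample 6 = 1868 > UCL.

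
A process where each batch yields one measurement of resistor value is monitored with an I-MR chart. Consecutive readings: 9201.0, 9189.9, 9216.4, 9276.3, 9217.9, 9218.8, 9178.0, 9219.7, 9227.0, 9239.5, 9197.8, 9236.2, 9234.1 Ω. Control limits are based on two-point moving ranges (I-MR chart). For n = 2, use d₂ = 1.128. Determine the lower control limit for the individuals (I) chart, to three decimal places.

X̄ = (9201.0 + 9189.9 + 9216.4 + 9276.3 + 9217.9 + 9218.8 + 9178.0 + 9219.7 + 9227.0 + 9239.5 + 9197.8 + 9236.2 + 9234.1) / 13 = 9219.4308
Moving ranges: 11.1, 26.5, 59.9, 58.4, 0.9, 40.8, 41.7, 7.3, 12.5, 41.7, 38.4, 2.1; M̄R̄ = 341.3000 / 12 = 28.4417
LCL = X̄ − 3·M̄R̄/d₂ = 9219.4308 − 3 × 28.4417 / 1.128 = 9143.7880

9143.788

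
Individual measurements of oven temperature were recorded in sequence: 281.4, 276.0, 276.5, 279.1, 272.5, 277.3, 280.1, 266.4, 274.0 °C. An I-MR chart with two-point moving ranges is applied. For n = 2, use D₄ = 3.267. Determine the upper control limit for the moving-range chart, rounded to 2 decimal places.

17.97

Moving ranges: 5.4, 0.5, 2.6, 6.6, 4.8, 2.8, 13.7, 7.6; M̄R̄ = 44.0000 / 8 = 5.5000
UCL_MR = D₄·M̄R̄ = 3.267 × 5.5000 = 17.9685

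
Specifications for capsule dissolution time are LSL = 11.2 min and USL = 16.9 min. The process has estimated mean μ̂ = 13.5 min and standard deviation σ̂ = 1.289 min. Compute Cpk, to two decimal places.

0.59

Cpu = (USL − μ̂) / (3σ̂) = (16.9 − 13.5) / (3 × 1.289) = 0.8792; Cpl = (μ̂ − LSL) / (3σ̂) = (13.5 − 11.2) / (3 × 1.289) = 0.5948; Cpk = min(Cpu, Cpl) = 0.5948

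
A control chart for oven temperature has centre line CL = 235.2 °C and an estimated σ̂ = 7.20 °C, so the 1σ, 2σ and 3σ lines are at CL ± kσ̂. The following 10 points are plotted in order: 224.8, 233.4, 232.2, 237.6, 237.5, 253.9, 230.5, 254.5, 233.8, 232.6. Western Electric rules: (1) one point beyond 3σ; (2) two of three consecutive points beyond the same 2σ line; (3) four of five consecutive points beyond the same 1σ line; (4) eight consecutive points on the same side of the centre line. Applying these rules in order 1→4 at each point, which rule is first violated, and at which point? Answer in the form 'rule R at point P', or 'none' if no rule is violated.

Zone of each point (C = within 1σ̂, B = 1σ̂–2σ̂, A = 2σ̂–3σ̂, * = beyond 3σ̂; sign = side of CL): 1:-B, 2:-C, 3:-C, 4:+C, 5:+C, 6:+A, 7:-C, 8:+A, 9:-C, 10:-C
Rule 2 (two of three consecutive points beyond the same 2σ limit) is satisfied at point 8.

rule 2 at point 8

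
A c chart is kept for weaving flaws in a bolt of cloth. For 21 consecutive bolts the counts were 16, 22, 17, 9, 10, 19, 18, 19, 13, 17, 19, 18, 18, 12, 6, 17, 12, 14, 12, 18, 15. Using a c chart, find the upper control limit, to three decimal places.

c̄ = (16 + 22 + 17 + 9 + 10 + 19 + 18 + 19 + 13 + 17 + 19 + 18 + 18 + 12 + 6 + 17 + 12 + 14 + 12 + 18 + 15) / 21 = 321 / 21 = 15.2857
UCL = c̄ + 3√c̄ = 15.2857 + 3 × √15.2857 = 15.2857 + 3 × 3.9097 = 27.0148

27.015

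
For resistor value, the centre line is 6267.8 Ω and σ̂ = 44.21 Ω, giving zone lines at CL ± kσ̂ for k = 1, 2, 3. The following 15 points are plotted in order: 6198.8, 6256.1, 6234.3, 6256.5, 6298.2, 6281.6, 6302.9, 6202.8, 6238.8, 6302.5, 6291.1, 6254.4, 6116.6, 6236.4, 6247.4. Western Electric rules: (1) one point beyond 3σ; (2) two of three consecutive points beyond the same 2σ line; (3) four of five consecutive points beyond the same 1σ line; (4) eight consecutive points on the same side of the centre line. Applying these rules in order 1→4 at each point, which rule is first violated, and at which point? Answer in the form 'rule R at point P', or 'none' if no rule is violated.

Zone of each point (C = within 1σ̂, B = 1σ̂–2σ̂, A = 2σ̂–3σ̂, * = beyond 3σ̂; sign = side of CL): 1:-B, 2:-C, 3:-C, 4:-C, 5:+C, 6:+C, 7:+C, 8:-B, 9:-C, 10:+C, 11:+C, 12:-C, 13:-*, 14:-C, 15:-C
Rule 1 (one point beyond the 3σ limits) is satisfied at point 13.

rule 1 at point 13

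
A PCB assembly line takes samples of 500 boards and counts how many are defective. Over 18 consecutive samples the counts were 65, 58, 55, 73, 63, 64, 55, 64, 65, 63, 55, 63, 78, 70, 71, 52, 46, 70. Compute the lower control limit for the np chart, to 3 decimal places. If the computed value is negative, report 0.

40.550

p̄ = Σdᵢ / (k·n) = 1130 / (18 × 500) = 0.12556
LCL = np̄ − 3·√(np̄(1−p̄)) = 62.7778 − 3 × 7.4092 = 40.5503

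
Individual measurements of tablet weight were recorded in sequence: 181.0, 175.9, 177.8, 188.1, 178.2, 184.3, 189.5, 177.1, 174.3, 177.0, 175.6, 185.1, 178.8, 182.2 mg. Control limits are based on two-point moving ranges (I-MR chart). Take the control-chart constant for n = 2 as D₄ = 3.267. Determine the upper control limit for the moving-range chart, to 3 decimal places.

19.351

Moving ranges: 5.1, 1.9, 10.3, 9.9, 6.1, 5.2, 12.4, 2.8, 2.7, 1.4, 9.5, 6.3, 3.4; M̄R̄ = 77.0000 / 13 = 5.9231
UCL_MR = D₄·M̄R̄ = 3.267 × 5.9231 = 19.3507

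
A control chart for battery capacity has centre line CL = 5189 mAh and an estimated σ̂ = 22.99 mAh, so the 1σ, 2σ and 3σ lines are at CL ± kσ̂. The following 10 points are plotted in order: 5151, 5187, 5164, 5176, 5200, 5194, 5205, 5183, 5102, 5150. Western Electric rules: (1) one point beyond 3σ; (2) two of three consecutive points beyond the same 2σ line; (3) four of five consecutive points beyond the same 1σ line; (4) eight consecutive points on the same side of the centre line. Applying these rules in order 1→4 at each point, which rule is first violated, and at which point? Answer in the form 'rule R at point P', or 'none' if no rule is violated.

Zone of each point (C = within 1σ̂, B = 1σ̂–2σ̂, A = 2σ̂–3σ̂, * = beyond 3σ̂; sign = side of CL): 1:-B, 2:-C, 3:-B, 4:-C, 5:+C, 6:+C, 7:+C, 8:-C, 9:-*, 10:-B
Rule 1 (one point beyond the 3σ limits) is satisfied at point 9.

rule 1 at point 9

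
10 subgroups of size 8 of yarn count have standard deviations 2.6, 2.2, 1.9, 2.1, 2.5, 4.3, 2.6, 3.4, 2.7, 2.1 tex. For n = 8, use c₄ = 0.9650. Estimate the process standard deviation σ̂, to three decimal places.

s̄ = (2.6 + 2.2 + 1.9 + 2.1 + 2.5 + 4.3 + 2.6 + 3.4 + 2.7 + 2.1) / 10 = 2.6400
σ̂ = s̄ / c₄ = 2.6400 / 0.9650 = 2.7358

2.736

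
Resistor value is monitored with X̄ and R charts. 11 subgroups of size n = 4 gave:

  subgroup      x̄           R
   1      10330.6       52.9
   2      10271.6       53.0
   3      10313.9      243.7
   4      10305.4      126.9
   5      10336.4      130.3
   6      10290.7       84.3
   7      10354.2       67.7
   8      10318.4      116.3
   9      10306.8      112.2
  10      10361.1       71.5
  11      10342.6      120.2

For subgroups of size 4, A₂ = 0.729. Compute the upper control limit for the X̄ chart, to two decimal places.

10399.20

X̄̄ = (10330.6 + 10271.6 + 10313.9 + 10305.4 + 10336.4 + 10290.7 + 10354.2 + 10318.4 + 10306.8 + 10361.1 + 10342.6) / 11 = 113531.7000 / 11 = 10321.0636
R̄ = (52.9 + 53.0 + 243.7 + 126.9 + 130.3 + 84.3 + 67.7 + 116.3 + 112.2 + 71.5 + 120.2) / 11 = 1179.0000 / 11 = 107.1818
UCL = X̄̄ + A₂·R̄ = 10321.0636 + 0.729 × 107.1818 = 10399.1992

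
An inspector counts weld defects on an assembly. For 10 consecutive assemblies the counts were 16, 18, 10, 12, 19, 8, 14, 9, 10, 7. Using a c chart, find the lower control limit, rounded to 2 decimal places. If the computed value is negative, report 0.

c̄ = (16 + 18 + 10 + 12 + 19 + 8 + 14 + 9 + 10 + 7) / 10 = 123 / 10 = 12.3000
LCL = c̄ − 3√c̄ = 12.3000 − 3 × 3.5071 = 1.7786

1.78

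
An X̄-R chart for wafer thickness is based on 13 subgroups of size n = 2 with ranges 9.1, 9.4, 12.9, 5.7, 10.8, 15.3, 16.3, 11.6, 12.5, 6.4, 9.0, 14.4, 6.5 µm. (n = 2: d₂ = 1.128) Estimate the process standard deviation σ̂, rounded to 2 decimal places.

R̄ = (9.1 + 9.4 + 12.9 + 5.7 + 10.8 + 15.3 + 16.3 + 11.6 + 12.5 + 6.4 + 9.0 + 14.4 + 6.5) / 13 = 10.7615
σ̂ = R̄ / d₂ = 10.7615 / 1.128 = 9.5404

9.54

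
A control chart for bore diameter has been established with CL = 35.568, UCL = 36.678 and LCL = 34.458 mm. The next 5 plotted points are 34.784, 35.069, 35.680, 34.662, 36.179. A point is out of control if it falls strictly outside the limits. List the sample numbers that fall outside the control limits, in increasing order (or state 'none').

All 5 points lie within [34.458, 36.678].

none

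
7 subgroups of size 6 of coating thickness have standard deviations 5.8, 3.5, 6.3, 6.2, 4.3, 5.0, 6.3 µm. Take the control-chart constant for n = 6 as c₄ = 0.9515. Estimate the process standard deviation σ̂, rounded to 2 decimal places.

s̄ = (5.8 + 3.5 + 6.3 + 6.2 + 4.3 + 5.0 + 6.3) / 7 = 5.3429
σ̂ = s̄ / c₄ = 5.3429 / 0.9515 = 5.6152

5.62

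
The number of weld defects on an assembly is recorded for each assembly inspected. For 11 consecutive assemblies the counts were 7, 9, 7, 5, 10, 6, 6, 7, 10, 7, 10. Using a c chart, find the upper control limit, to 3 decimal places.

c̄ = (7 + 9 + 7 + 5 + 10 + 6 + 6 + 7 + 10 + 7 + 10) / 11 = 84 / 11 = 7.6364
UCL = c̄ + 3√c̄ = 7.6364 + 3 × √7.6364 = 7.6364 + 3 × 2.7634 = 15.9266

15.927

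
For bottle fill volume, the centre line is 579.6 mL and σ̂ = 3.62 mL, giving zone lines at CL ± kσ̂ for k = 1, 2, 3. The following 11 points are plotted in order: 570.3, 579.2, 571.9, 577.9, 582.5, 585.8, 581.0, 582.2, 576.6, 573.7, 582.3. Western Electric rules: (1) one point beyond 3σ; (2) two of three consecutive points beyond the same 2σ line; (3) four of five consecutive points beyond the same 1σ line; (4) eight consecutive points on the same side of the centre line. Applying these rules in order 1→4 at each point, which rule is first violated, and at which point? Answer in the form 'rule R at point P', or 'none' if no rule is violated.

Zone of each point (C = within 1σ̂, B = 1σ̂–2σ̂, A = 2σ̂–3σ̂, * = beyond 3σ̂; sign = side of CL): 1:-A, 2:-C, 3:-A, 4:-C, 5:+C, 6:+B, 7:+C, 8:+C, 9:-C, 10:-B, 11:+C
Rule 2 (two of three consecutive points beyond the same 2σ limit) is satisfied at point 3.

rule 2 at point 3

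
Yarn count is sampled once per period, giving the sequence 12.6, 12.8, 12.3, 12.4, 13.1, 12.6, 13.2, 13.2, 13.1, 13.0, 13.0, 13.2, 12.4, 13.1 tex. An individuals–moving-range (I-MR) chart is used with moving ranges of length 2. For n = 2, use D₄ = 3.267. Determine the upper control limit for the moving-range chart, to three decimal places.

1.131

Moving ranges: 0.2, 0.5, 0.1, 0.7, 0.5, 0.6, 0.0, 0.1, 0.1, 0.0, 0.2, 0.8, 0.7; M̄R̄ = 4.5000 / 13 = 0.3462
UCL_MR = D₄·M̄R̄ = 3.267 × 0.3462 = 1.1309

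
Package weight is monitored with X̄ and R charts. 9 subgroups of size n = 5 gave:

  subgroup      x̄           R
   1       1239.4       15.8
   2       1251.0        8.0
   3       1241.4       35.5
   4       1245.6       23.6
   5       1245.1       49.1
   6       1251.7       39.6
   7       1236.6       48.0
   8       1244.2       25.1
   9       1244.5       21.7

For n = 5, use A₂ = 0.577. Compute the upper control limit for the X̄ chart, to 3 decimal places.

X̄̄ = (1239.4 + 1251.0 + 1241.4 + 1245.6 + 1245.1 + 1251.7 + 1236.6 + 1244.2 + 1244.5) / 9 = 11199.5000 / 9 = 1244.3889
R̄ = (15.8 + 8.0 + 35.5 + 23.6 + 49.1 + 39.6 + 48.0 + 25.1 + 21.7) / 9 = 266.4000 / 9 = 29.6000
UCL = X̄̄ + A₂·R̄ = 1244.3889 + 0.577 × 29.6000 = 1261.4681

1261.468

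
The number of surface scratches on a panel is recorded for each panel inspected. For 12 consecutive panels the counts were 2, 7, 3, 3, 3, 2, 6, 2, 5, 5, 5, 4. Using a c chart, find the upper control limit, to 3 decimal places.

c̄ = (2 + 7 + 3 + 3 + 3 + 2 + 6 + 2 + 5 + 5 + 5 + 4) / 12 = 47 / 12 = 3.9167
UCL = c̄ + 3√c̄ = 3.9167 + 3 × √3.9167 = 3.9167 + 3 × 1.9791 = 9.8538

9.854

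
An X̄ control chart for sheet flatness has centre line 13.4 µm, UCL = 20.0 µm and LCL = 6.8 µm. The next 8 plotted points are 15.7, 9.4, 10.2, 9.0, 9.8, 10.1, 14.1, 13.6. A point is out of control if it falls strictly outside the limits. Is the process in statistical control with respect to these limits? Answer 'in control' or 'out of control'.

All 8 points lie within [6.8, 20.0].

in control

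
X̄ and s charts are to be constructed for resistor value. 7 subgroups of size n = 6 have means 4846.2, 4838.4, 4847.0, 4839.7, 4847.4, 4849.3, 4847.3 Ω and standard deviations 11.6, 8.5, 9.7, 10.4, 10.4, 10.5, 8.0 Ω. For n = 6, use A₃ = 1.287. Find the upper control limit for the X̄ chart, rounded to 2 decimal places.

4857.75

X̄̄ = (4846.2 + 4838.4 + 4847.0 + 4839.7 + 4847.4 + 4849.3 + 4847.3) / 7 = 4845.0429
s̄ = (11.6 + 8.5 + 9.7 + 10.4 + 10.4 + 10.5 + 8.0) / 7 = 9.8714
UCL = X̄̄ + A₃·s̄ = 4845.0429 + 1.287 × 9.8714 = 4857.7474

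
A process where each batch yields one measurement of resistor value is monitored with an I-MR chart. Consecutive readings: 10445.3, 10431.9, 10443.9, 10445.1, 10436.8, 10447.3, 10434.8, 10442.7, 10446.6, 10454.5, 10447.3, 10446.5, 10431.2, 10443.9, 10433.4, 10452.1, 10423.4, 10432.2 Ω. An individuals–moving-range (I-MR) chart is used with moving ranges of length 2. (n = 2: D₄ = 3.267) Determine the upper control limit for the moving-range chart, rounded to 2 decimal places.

34.65

Moving ranges: 13.4, 12.0, 1.2, 8.3, 10.5, 12.5, 7.9, 3.9, 7.9, 7.2, 0.8, 15.3, 12.7, 10.5, 18.7, 28.7, 8.8; M̄R̄ = 180.3000 / 17 = 10.6059
UCL_MR = D₄·M̄R̄ = 3.267 × 10.6059 = 34.6494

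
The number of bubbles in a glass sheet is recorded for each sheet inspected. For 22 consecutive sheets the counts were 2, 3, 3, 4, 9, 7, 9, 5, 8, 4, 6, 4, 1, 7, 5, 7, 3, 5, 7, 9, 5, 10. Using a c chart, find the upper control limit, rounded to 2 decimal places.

12.68

c̄ = (2 + 3 + 3 + 4 + 9 + 7 + 9 + 5 + 8 + 4 + 6 + 4 + 1 + 7 + 5 + 7 + 3 + 5 + 7 + 9 + 5 + 10) / 22 = 123 / 22 = 5.5909
UCL = c̄ + 3√c̄ = 5.5909 + 3 × √5.5909 = 5.5909 + 3 × 2.3645 = 12.6844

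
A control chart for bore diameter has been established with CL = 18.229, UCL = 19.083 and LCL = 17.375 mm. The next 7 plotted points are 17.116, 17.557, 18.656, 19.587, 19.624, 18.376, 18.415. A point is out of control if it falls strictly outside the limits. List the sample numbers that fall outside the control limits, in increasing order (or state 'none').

Compare each point to [17.375, 19.083]: sample 1 = 17.116 < LCL; sample 4 = 19.587 > UCL; sample 5 = 19.624 > UCL.

1, 4, 5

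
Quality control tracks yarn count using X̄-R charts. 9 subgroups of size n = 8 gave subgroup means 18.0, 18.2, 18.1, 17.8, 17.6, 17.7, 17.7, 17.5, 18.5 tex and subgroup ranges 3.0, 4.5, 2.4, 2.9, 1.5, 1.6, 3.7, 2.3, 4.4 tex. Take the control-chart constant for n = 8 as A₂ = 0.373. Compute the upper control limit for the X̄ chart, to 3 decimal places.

X̄̄ = (18.0 + 18.2 + 18.1 + 17.8 + 17.6 + 17.7 + 17.7 + 17.5 + 18.5) / 9 = 161.1000 / 9 = 17.9000
R̄ = (3.0 + 4.5 + 2.4 + 2.9 + 1.5 + 1.6 + 3.7 + 2.3 + 4.4) / 9 = 26.3000 / 9 = 2.9222
UCL = X̄̄ + A₂·R̄ = 17.9000 + 0.373 × 2.9222 = 18.9900

18.990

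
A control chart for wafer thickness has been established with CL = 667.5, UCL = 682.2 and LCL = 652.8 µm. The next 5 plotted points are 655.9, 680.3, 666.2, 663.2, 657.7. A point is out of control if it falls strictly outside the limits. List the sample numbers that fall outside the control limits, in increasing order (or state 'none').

none

All 5 points lie within [652.8, 682.2].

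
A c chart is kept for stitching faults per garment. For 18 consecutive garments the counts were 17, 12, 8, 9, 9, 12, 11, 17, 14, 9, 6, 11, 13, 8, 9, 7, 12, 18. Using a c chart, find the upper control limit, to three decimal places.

21.272

c̄ = (17 + 12 + 8 + 9 + 9 + 12 + 11 + 17 + 14 + 9 + 6 + 11 + 13 + 8 + 9 + 7 + 12 + 18) / 18 = 202 / 18 = 11.2222
UCL = c̄ + 3√c̄ = 11.2222 + 3 × √11.2222 = 11.2222 + 3 × 3.3500 = 21.2721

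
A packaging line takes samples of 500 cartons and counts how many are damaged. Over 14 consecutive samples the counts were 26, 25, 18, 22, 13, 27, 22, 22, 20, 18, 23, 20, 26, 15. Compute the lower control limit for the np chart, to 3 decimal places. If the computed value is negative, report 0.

p̄ = Σdᵢ / (k·n) = 297 / (14 × 500) = 0.04243
LCL = np̄ − 3·√(np̄(1−p̄)) = 21.2143 − 3 × 4.5071 = 7.6929

7.693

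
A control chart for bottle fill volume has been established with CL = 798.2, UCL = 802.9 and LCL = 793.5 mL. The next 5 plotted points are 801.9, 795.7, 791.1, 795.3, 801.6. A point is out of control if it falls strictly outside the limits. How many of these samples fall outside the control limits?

Compare each point to [793.5, 802.9]: sample 3 = 791.1 < LCL.

1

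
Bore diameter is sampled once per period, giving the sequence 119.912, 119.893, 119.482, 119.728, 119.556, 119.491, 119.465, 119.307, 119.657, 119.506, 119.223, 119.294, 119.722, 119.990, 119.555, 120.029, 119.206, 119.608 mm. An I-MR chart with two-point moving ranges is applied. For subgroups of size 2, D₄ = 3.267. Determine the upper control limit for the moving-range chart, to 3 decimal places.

Moving ranges: 0.019, 0.411, 0.246, 0.172, 0.065, 0.026, 0.158, 0.350, 0.151, 0.283, 0.071, 0.428, 0.268, 0.435, 0.474, 0.823, 0.402; M̄R̄ = 4.7820 / 17 = 0.2813
UCL_MR = D₄·M̄R̄ = 3.267 × 0.2813 = 0.9190

0.919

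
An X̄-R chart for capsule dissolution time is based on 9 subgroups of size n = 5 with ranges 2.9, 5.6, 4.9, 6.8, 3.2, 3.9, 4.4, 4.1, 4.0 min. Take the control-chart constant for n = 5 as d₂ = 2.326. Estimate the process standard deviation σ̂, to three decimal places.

R̄ = (2.9 + 5.6 + 4.9 + 6.8 + 3.2 + 3.9 + 4.4 + 4.1 + 4.0) / 9 = 4.4222
σ̂ = R̄ / d₂ = 4.4222 / 2.326 = 1.9012

1.901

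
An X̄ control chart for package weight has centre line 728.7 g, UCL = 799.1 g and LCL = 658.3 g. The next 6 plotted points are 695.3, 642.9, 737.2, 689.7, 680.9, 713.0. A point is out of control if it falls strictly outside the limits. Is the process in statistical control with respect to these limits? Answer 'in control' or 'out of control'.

Compare each point to [658.3, 799.1]: sample 2 = 642.9 < LCL.

out of control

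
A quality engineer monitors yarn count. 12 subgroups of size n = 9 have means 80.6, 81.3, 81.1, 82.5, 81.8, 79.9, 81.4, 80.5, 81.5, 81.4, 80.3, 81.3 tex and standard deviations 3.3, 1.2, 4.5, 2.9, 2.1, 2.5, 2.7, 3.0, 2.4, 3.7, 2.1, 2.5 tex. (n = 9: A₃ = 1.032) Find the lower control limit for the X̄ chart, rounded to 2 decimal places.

78.30

X̄̄ = (80.6 + 81.3 + 81.1 + 82.5 + 81.8 + 79.9 + 81.4 + 80.5 + 81.5 + 81.4 + 80.3 + 81.3) / 12 = 81.1333
s̄ = (3.3 + 1.2 + 4.5 + 2.9 + 2.1 + 2.5 + 2.7 + 3.0 + 2.4 + 3.7 + 2.1 + 2.5) / 12 = 2.7417
LCL = X̄̄ − A₃·s̄ = 81.1333 − 1.032 × 2.7417 = 78.3039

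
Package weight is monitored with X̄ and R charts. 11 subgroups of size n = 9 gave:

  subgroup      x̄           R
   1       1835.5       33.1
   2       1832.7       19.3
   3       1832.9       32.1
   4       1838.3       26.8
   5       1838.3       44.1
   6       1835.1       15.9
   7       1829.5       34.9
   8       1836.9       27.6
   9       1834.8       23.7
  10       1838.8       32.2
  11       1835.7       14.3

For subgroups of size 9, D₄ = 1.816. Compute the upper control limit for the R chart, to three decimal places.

R̄ = (33.1 + 19.3 + 32.1 + 26.8 + 44.1 + 15.9 + 34.9 + 27.6 + 23.7 + 32.2 + 14.3) / 11 = 304.0000 / 11 = 27.6364
UCL_R = D₄·R̄ = 1.816 × 27.6364 = 50.1876

50.188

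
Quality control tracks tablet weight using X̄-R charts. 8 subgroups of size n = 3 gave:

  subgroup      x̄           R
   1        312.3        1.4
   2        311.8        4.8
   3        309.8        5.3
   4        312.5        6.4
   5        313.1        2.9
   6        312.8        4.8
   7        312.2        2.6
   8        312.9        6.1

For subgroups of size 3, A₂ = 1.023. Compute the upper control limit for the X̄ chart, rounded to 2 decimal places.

316.56

X̄̄ = (312.3 + 311.8 + 309.8 + 312.5 + 313.1 + 312.8 + 312.2 + 312.9) / 8 = 2497.4000 / 8 = 312.1750
R̄ = (1.4 + 4.8 + 5.3 + 6.4 + 2.9 + 4.8 + 2.6 + 6.1) / 8 = 34.3000 / 8 = 4.2875
UCL = X̄̄ + A₂·R̄ = 312.1750 + 1.023 × 4.2875 = 316.5611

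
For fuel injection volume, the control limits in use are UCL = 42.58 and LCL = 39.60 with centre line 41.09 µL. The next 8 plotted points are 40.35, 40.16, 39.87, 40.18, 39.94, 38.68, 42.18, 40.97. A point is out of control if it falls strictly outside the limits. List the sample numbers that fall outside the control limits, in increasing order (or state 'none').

6

Compare each point to [39.60, 42.58]: sample 6 = 38.68 < LCL.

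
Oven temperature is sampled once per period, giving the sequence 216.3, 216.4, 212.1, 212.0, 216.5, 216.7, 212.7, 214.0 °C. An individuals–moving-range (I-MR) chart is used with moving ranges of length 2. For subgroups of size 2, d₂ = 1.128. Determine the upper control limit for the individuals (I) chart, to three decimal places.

220.097

X̄ = (216.3 + 216.4 + 212.1 + 212.0 + 216.5 + 216.7 + 212.7 + 214.0) / 8 = 214.5875
Moving ranges: 0.1, 4.3, 0.1, 4.5, 0.2, 4.0, 1.3; M̄R̄ = 14.5000 / 7 = 2.0714
UCL = X̄ + 3·M̄R̄/d₂ = 214.5875 + 3 × 2.0714 / 1.128 = 220.0966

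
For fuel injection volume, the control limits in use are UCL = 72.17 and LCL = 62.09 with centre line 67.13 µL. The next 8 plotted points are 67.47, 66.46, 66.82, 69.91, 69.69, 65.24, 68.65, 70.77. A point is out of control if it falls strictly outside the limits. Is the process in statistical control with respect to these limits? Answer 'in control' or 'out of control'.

All 8 points lie within [62.09, 72.17].

in control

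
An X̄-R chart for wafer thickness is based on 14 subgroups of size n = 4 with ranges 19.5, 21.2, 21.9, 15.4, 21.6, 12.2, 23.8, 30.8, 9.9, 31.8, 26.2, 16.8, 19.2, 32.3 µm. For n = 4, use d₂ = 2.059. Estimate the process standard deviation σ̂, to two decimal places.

10.50

R̄ = (19.5 + 21.2 + 21.9 + 15.4 + 21.6 + 12.2 + 23.8 + 30.8 + 9.9 + 31.8 + 26.2 + 16.8 + 19.2 + 32.3) / 14 = 21.6143
σ̂ = R̄ / d₂ = 21.6143 / 2.059 = 10.4975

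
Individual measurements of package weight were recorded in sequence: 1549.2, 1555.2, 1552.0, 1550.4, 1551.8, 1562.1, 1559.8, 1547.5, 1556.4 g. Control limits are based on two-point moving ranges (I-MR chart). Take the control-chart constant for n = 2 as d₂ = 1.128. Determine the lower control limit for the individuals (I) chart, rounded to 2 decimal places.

X̄ = (1549.2 + 1555.2 + 1552.0 + 1550.4 + 1551.8 + 1562.1 + 1559.8 + 1547.5 + 1556.4) / 9 = 1553.8222
Moving ranges: 6.0, 3.2, 1.6, 1.4, 10.3, 2.3, 12.3, 8.9; M̄R̄ = 46.0000 / 8 = 5.7500
LCL = X̄ − 3·M̄R̄/d₂ = 1553.8222 − 3 × 5.7500 / 1.128 = 1538.5297

1538.53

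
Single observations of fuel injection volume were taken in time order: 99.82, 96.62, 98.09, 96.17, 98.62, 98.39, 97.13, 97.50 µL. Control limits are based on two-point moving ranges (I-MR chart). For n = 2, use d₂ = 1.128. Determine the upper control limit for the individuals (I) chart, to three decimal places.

101.934

X̄ = (99.82 + 96.62 + 98.09 + 96.17 + 98.62 + 98.39 + 97.13 + 97.50) / 8 = 97.7925
Moving ranges: 3.20, 1.47, 1.92, 2.45, 0.23, 1.26, 0.37; M̄R̄ = 10.9000 / 7 = 1.5571
UCL = X̄ + 3·M̄R̄/d₂ = 97.7925 + 3 × 1.5571 / 1.128 = 101.9338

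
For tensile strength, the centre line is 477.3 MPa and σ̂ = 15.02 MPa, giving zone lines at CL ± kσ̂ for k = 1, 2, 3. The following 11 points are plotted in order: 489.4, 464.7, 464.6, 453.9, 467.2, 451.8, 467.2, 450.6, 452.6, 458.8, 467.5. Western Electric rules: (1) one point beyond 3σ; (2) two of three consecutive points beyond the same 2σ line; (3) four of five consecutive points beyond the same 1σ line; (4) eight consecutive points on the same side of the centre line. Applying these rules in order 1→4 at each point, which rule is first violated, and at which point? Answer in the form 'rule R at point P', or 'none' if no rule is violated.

rule 4 at point 9

Zone of each point (C = within 1σ̂, B = 1σ̂–2σ̂, A = 2σ̂–3σ̂, * = beyond 3σ̂; sign = side of CL): 1:+C, 2:-C, 3:-C, 4:-B, 5:-C, 6:-B, 7:-C, 8:-B, 9:-B, 10:-B, 11:-C
Rule 4 (eight consecutive points on the same side of the centre line) is satisfied at point 9.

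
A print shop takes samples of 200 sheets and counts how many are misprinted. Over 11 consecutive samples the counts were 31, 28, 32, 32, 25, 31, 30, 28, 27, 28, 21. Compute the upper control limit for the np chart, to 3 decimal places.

p̄ = Σdᵢ / (k·n) = 313 / (11 × 200) = 0.14227
UCL = np̄ + 3·√(np̄(1−p̄)) = 28.4545 + 3 × √(28.4545×0.85773) = 28.4545 + 3 × 4.9403 = 43.2753

43.275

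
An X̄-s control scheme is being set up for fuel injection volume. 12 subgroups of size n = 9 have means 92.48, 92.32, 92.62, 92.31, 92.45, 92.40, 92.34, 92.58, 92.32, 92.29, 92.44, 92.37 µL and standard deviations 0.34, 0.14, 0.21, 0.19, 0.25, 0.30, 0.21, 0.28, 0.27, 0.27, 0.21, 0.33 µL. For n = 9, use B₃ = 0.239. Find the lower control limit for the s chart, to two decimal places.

s̄ = (0.34 + 0.14 + 0.21 + 0.19 + 0.25 + 0.30 + 0.21 + 0.28 + 0.27 + 0.27 + 0.21 + 0.33) / 12 = 0.2500
LCL_s = B₃·s̄ = 0.239 × 0.2500 = 0.0597

0.06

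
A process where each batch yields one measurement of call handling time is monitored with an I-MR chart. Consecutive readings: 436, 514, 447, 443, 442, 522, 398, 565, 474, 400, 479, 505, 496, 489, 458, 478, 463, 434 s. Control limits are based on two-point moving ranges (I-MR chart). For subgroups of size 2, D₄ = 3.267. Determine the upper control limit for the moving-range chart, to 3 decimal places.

173.343

Moving ranges: 78, 67, 4, 1, 80, 124, 167, 91, 74, 79, 26, 9, 7, 31, 20, 15, 29; M̄R̄ = 902.0000 / 17 = 53.0588
UCL_MR = D₄·M̄R̄ = 3.267 × 53.0588 = 173.3432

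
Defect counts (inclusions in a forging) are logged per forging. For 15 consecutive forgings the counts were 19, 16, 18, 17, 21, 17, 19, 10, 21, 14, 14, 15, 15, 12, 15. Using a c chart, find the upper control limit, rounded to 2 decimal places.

c̄ = (19 + 16 + 18 + 17 + 21 + 17 + 19 + 10 + 21 + 14 + 14 + 15 + 15 + 12 + 15) / 15 = 243 / 15 = 16.2000
UCL = c̄ + 3√c̄ = 16.2000 + 3 × √16.2000 = 16.2000 + 3 × 4.0249 = 28.2748

28.27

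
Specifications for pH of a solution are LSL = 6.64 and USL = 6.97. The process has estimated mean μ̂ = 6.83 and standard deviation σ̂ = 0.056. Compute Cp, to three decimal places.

0.982

Cp = (USL − LSL) / (6σ̂) = (6.97 − 6.64) / (6 × 0.056) = 0.3300 / 0.3360 = 0.9821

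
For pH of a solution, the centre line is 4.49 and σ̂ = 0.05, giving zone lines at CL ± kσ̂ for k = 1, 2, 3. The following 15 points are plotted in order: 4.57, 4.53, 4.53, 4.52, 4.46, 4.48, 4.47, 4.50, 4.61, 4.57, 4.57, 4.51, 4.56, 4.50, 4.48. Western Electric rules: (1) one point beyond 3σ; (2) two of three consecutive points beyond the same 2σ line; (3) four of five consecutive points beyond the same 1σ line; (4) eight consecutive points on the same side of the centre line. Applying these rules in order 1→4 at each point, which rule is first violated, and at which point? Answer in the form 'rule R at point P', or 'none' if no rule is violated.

Zone of each point (C = within 1σ̂, B = 1σ̂–2σ̂, A = 2σ̂–3σ̂, * = beyond 3σ̂; sign = side of CL): 1:+B, 2:+C, 3:+C, 4:+C, 5:-C, 6:-C, 7:-C, 8:+C, 9:+A, 10:+B, 11:+B, 12:+C, 13:+B, 14:+C, 15:-C
Rule 3 (four of five consecutive points beyond the same 1σ limit) is satisfied at point 13.

rule 3 at point 13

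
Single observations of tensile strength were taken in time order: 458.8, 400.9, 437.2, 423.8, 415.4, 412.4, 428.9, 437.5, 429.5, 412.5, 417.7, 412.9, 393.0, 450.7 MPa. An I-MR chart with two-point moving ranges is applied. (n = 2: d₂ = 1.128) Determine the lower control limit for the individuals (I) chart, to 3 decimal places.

371.141

X̄ = (458.8 + 400.9 + 437.2 + 423.8 + 415.4 + 412.4 + 428.9 + 437.5 + 429.5 + 412.5 + 417.7 + 412.9 + 393.0 + 450.7) / 14 = 423.6571
Moving ranges: 57.9, 36.3, 13.4, 8.4, 3.0, 16.5, 8.6, 8.0, 17.0, 5.2, 4.8, 19.9, 57.7; M̄R̄ = 256.7000 / 13 = 19.7462
LCL = X̄ − 3·M̄R̄/d₂ = 423.6571 − 3 × 19.7462 / 1.128 = 371.1408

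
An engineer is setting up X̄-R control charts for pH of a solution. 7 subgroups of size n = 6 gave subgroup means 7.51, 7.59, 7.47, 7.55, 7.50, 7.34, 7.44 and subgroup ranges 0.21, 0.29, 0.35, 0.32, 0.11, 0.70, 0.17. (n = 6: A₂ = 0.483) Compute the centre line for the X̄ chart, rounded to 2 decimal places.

7.49

X̄̄ = (7.51 + 7.59 + 7.47 + 7.55 + 7.50 + 7.34 + 7.44) / 7 = 52.4000 / 7 = 7.4857
CL = X̄̄ = 7.4857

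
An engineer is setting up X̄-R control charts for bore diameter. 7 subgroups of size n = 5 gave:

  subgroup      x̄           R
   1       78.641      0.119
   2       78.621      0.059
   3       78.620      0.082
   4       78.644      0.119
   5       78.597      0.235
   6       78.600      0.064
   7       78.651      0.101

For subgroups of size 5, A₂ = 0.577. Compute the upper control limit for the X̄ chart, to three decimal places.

X̄̄ = (78.641 + 78.621 + 78.620 + 78.644 + 78.597 + 78.600 + 78.651) / 7 = 550.3740 / 7 = 78.6249
R̄ = (0.119 + 0.059 + 0.082 + 0.119 + 0.235 + 0.064 + 0.101) / 7 = 0.7790 / 7 = 0.1113
UCL = X̄̄ + A₂·R̄ = 78.6249 + 0.577 × 0.1113 = 78.6891

78.689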